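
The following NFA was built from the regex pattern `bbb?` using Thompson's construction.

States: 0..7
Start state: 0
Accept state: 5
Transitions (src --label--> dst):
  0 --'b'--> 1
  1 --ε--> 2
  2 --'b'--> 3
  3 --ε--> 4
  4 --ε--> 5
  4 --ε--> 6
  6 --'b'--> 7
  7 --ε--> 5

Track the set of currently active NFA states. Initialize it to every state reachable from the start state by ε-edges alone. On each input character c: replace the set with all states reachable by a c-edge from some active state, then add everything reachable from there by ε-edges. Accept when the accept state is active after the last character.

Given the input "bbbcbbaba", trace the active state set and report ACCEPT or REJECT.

initial (ε-close {0}): {0}
'b' @ 1: {1,2}
'b' @ 2: {3,4,5,6}  [accepting]
'b' @ 3: {5,7}  [accepting]
'c' @ 4: {}  — state set empty
rest 'bbaba' ignored (set empty)
after full input: {}  (accept=5 not in)

Answer: REJECT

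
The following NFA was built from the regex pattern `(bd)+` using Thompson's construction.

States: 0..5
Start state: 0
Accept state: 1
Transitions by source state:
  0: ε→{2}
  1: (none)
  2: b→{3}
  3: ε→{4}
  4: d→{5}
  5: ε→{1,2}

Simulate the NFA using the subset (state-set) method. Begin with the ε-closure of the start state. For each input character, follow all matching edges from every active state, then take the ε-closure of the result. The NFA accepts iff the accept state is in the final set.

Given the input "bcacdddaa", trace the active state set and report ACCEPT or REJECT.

S₀ = ε-closure({0}) = {0,2}
'b' @ 1: {3,4}
'c' @ 2: {}  — state set empty
rest 'acdddaa' ignored (set empty)
final: {}; accept 1 not in set

Answer: REJECT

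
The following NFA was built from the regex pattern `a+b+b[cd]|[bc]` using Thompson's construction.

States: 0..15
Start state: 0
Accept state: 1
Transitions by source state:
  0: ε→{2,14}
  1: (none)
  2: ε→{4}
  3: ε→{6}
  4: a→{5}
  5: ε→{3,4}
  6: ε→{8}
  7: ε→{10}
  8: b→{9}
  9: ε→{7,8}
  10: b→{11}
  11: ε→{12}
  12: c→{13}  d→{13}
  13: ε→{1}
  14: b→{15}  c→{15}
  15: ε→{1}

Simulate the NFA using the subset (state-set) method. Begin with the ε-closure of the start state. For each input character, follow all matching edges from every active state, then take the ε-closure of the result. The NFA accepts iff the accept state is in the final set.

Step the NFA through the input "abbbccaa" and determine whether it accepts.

start: ε-closure({0}) = {0,2,4,14}
'a' @ 1: {3,4,5,6,8}
'b' @ 2: {7,8,9,10}
'b' @ 3: {7,8,9,10,11,12}
'b' @ 4: {7,8,9,10,11,12}
'c' @ 5: {1,13}  [accepting]
'c' @ 6: {}  — dead — no transitions
rest 'aa' ignored (set empty)
after full input: {}  (accept=1 not in)

Answer: REJECT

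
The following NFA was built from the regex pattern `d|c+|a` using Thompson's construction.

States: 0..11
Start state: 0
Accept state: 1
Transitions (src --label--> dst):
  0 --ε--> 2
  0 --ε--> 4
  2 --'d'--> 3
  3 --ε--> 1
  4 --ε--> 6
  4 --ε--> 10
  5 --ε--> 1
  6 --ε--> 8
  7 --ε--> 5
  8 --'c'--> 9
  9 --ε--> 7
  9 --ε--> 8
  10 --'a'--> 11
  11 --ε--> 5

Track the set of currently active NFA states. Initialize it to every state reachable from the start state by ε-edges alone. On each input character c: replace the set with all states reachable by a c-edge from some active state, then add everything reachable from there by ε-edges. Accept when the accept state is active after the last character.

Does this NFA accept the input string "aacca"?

S₀ = ε-closure({0}) = {0,2,4,6,8,10}
'a' @ 1: {1,5,11}  [accepting]
'a' @ 2: {}  — dead — no transitions
rest 'cca' ignored (set empty)
after full input: {}  (accept=1 not in)

Answer: REJECT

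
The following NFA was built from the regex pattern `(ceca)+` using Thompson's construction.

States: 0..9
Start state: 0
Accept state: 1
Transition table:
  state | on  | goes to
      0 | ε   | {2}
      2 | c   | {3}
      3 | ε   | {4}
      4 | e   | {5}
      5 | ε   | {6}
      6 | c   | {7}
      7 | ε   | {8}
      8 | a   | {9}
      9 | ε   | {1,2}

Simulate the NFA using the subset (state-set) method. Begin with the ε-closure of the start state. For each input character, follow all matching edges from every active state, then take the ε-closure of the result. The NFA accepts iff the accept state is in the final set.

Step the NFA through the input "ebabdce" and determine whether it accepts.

start: ε-closure({0}) = {0,2}
'e' @ 1: {}  — no active states
rest 'babdce' ignored (set empty)
after full input: {}  (accept=1 not in)

Answer: REJECT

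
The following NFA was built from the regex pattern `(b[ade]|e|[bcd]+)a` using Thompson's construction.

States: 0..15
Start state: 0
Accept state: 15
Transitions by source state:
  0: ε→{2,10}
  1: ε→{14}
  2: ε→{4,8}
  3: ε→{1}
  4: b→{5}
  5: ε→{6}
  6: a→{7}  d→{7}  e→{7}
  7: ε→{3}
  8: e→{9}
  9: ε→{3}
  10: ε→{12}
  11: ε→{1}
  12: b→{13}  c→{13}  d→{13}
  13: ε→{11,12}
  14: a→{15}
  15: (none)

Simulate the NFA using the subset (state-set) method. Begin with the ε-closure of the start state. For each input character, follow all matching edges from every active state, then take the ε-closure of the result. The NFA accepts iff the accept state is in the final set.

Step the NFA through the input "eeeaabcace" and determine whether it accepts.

Answer: REJECT

Trace:
start: ε-closure({0}) = {0,2,4,8,10,12}
'e' @ 1: {1,3,9,14}
'e' @ 2: {}  — no active states
rest 'eaabcace' ignored (set empty)
end set {} — state 15 not in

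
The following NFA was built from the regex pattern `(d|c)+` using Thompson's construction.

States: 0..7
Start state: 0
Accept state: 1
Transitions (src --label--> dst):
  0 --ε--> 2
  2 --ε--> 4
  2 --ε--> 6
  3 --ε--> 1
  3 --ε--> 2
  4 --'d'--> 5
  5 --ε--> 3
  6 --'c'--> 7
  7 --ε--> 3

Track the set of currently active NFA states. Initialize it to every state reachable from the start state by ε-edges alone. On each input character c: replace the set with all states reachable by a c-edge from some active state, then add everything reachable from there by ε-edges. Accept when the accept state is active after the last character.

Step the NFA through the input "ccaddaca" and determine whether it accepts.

start: ε-closure({0}) = {0,2,4,6}
'c' @ 1: {1,2,3,4,6,7}  [accepting]
'c' @ 2: {1,2,3,4,6,7}  [accepting]
'a' @ 3: {}  — no active states
rest 'ddaca' ignored (set empty)
final: {}; accept 1 not in set

Answer: REJECT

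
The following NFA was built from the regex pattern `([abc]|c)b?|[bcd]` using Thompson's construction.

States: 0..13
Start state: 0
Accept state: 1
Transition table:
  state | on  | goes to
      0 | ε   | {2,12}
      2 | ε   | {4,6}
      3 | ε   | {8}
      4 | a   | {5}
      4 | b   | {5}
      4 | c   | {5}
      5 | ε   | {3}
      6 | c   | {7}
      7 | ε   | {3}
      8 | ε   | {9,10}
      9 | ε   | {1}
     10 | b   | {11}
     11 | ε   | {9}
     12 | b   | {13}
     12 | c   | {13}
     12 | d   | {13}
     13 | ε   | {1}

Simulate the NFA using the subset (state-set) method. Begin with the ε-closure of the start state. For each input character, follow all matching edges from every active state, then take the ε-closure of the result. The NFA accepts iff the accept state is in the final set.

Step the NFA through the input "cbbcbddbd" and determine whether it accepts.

start: ε-closure({0}) = {0,2,4,6,12}
'c' @ 1: {1,3,5,7,8,9,10,13}  ✓accept
'b' @ 2: {1,9,11}  ✓accept
'b' @ 3: {}  — state set empty
rest 'cbddbd' ignored (set empty)
after full input: {}  (accept=1 not in)

Answer: REJECT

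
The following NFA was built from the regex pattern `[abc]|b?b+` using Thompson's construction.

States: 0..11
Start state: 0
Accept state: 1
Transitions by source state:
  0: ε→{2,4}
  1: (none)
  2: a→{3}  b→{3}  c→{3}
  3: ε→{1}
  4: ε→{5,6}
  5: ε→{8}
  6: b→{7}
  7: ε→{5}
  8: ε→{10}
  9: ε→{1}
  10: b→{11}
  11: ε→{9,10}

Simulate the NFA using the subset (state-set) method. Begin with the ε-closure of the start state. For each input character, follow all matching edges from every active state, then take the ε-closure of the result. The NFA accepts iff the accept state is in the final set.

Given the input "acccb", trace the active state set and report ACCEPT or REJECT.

Answer: REJECT

Steps:
start: ε-closure({0}) = {0,2,4,5,6,8,10}
'a' @ 1: {1,3}  (accept∈set)
'c' @ 2: {}  — state set empty
rest 'ccb' ignored (set empty)
final: {}; accept 1 not in set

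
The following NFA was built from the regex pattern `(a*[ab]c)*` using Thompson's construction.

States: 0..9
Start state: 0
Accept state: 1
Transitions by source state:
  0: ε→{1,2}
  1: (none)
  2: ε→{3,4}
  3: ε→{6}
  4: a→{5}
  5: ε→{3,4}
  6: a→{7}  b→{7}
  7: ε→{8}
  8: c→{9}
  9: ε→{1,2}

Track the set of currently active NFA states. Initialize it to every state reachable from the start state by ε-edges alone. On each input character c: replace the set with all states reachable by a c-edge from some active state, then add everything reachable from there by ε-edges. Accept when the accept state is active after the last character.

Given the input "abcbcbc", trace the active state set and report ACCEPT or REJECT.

start: ε-closure({0}) = {0,1,2,3,4,6}
'a' @ 1: {3,4,5,6,7,8}
'b' @ 2: {7,8}
'c' @ 3: {1,2,3,4,6,9}  ✓accept
'b' @ 4: {7,8}
'c' @ 5: {1,2,3,4,6,9}  ✓accept
'b' @ 6: {7,8}
'c' @ 7: {1,2,3,4,6,9}  ✓accept
end set {1,2,3,4,6,9} — state 1 in

Answer: ACCEPT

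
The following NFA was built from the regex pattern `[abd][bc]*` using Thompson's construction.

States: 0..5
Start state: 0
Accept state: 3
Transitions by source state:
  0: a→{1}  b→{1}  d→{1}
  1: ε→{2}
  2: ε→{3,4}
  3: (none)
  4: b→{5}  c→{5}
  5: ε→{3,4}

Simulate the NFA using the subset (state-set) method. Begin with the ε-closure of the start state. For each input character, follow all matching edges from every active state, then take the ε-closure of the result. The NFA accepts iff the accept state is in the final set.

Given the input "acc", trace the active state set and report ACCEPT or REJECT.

S₀ = ε-closure({0}) = {0}
'a' @ 1: {1,2,3,4}  ✓accept
'c' @ 2: {3,4,5}  ✓accept
'c' @ 3: {3,4,5}  ✓accept
after full input: {3,4,5}  (accept=3 in)

Answer: ACCEPT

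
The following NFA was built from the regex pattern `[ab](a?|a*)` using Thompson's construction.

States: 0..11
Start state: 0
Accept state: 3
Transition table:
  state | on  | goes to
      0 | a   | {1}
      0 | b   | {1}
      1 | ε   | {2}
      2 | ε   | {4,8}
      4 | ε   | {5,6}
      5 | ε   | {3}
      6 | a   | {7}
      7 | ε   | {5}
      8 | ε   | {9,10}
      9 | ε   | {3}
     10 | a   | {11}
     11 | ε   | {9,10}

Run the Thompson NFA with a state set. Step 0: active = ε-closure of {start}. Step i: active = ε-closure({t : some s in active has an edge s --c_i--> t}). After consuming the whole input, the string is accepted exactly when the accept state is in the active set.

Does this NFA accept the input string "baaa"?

Answer: ACCEPT

Derivation:
start: ε-closure({0}) = {0}
'b' @ 1: {1,2,3,4,5,6,8,9,10}  ✓accept
'a' @ 2: {3,5,7,9,10,11}  ✓accept
'a' @ 3: {3,9,10,11}  ✓accept
'a' @ 4: {3,9,10,11}  ✓accept
end set {3,9,10,11} — state 3 in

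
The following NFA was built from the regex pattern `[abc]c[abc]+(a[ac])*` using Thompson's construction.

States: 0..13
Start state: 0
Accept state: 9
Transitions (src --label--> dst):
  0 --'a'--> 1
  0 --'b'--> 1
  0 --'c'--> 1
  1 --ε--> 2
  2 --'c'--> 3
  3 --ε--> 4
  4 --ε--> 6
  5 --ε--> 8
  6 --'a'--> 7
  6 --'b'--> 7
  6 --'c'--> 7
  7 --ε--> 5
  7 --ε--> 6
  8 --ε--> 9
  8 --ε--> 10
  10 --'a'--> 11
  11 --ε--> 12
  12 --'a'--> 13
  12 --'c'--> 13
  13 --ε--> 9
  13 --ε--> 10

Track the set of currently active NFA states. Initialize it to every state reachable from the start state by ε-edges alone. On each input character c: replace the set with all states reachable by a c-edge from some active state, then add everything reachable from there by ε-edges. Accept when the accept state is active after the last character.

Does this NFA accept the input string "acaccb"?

start: ε-closure({0}) = {0}
'a' @ 1: {1,2}
'c' @ 2: {3,4,6}
'a' @ 3: {5,6,7,8,9,10}  (accept∈set)
'c' @ 4: {5,6,7,8,9,10}  (accept∈set)
'c' @ 5: {5,6,7,8,9,10}  (accept∈set)
'b' @ 6: {5,6,7,8,9,10}  (accept∈set)
final: {5,6,7,8,9,10}; accept 9 in set

Answer: ACCEPT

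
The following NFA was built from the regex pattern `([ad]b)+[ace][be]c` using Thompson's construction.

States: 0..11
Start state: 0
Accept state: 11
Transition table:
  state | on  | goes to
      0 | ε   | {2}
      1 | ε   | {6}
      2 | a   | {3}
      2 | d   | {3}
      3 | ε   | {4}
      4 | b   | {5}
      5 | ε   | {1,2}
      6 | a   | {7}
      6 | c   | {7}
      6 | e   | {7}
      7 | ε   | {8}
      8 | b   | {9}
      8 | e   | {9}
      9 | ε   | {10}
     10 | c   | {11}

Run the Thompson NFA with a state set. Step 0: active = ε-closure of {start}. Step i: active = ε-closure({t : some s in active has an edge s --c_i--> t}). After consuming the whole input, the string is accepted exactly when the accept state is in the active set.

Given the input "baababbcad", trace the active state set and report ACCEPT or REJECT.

S₀ = ε-closure({0}) = {0,2}
'b' @ 1: {}  — state set empty
rest 'aababbcad' ignored (set empty)
final: {}; accept 11 not in set

Answer: REJECT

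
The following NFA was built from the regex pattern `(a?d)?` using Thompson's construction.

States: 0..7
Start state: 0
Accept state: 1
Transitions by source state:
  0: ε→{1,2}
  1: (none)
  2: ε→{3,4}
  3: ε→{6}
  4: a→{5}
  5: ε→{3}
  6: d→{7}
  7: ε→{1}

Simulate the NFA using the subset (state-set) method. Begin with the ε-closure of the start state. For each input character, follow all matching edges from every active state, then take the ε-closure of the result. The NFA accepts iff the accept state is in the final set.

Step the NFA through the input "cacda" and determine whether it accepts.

Answer: REJECT

Steps:
initial (ε-close {0}): {0,1,2,3,4,6}
'c' @ 1: {}  — state set empty
rest 'acda' ignored (set empty)
after full input: {}  (accept=1 not in)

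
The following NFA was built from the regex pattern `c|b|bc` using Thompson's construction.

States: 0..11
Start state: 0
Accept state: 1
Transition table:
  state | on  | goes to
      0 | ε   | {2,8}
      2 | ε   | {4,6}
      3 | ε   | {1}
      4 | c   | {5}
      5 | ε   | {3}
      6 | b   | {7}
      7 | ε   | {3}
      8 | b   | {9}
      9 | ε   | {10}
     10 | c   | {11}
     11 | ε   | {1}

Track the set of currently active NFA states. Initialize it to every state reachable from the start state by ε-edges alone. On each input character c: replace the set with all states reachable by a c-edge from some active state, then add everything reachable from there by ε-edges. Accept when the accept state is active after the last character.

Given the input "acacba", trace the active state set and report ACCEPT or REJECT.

Answer: REJECT

Trace:
initial (ε-close {0}): {0,2,4,6,8}
'a' @ 1: {}  — dead — no transitions
rest 'cacba' ignored (set empty)
after full input: {}  (accept=1 not in)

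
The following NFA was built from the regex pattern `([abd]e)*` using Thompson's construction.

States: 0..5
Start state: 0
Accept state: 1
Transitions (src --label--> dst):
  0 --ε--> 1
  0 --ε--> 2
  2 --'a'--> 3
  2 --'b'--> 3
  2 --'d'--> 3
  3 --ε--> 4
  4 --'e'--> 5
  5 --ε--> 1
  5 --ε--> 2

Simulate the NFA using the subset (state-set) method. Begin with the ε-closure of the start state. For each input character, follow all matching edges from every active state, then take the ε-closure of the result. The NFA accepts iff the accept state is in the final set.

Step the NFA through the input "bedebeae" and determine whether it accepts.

S₀ = ε-closure({0}) = {0,1,2}
'b' @ 1: {3,4}
'e' @ 2: {1,2,5}  ✓accept
'd' @ 3: {3,4}
'e' @ 4: {1,2,5}  ✓accept
'b' @ 5: {3,4}
'e' @ 6: {1,2,5}  ✓accept
'a' @ 7: {3,4}
'e' @ 8: {1,2,5}  ✓accept
final: {1,2,5}; accept 1 in set

Answer: ACCEPT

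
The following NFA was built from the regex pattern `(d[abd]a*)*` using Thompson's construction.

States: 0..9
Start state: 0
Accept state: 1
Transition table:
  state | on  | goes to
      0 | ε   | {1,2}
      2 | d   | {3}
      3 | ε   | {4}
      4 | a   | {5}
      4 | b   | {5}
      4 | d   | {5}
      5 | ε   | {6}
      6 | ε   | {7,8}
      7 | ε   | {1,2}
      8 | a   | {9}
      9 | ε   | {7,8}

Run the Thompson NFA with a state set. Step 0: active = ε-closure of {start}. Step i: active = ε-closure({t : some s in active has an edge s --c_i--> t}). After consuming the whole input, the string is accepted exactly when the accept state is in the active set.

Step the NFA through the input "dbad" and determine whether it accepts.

Answer: REJECT

Trace:
initial (ε-close {0}): {0,1,2}
'd' @ 1: {3,4}
'b' @ 2: {1,2,5,6,7,8}  ✓accept
'a' @ 3: {1,2,7,8,9}  ✓accept
'd' @ 4: {3,4}
after full input: {3,4}  (accept=1 not in)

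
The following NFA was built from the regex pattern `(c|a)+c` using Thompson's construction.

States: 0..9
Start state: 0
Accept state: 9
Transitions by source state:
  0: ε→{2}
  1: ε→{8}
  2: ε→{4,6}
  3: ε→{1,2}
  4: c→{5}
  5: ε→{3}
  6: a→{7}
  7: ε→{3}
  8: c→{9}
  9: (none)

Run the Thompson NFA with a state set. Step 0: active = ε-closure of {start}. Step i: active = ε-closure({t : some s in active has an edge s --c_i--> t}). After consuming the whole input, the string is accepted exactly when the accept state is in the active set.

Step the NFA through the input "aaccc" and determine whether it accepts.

S₀ = ε-closure({0}) = {0,2,4,6}
'a' @ 1: {1,2,3,4,6,7,8}
'a' @ 2: {1,2,3,4,6,7,8}
'c' @ 3: {1,2,3,4,5,6,8,9}  ✓accept
'c' @ 4: {1,2,3,4,5,6,8,9}  ✓accept
'c' @ 5: {1,2,3,4,5,6,8,9}  ✓accept
after full input: {1,2,3,4,5,6,8,9}  (accept=9 in)

Answer: ACCEPT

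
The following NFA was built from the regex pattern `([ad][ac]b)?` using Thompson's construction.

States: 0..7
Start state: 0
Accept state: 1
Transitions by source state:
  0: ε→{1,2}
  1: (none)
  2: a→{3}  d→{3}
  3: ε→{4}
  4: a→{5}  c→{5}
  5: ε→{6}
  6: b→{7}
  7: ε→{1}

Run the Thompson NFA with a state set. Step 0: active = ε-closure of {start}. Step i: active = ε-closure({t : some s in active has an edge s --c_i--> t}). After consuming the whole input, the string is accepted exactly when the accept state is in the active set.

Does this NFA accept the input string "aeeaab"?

Answer: REJECT

Steps:
S₀ = ε-closure({0}) = {0,1,2}
'a' @ 1: {3,4}
'e' @ 2: {}  — no active states
rest 'eaab' ignored (set empty)
after full input: {}  (accept=1 not in)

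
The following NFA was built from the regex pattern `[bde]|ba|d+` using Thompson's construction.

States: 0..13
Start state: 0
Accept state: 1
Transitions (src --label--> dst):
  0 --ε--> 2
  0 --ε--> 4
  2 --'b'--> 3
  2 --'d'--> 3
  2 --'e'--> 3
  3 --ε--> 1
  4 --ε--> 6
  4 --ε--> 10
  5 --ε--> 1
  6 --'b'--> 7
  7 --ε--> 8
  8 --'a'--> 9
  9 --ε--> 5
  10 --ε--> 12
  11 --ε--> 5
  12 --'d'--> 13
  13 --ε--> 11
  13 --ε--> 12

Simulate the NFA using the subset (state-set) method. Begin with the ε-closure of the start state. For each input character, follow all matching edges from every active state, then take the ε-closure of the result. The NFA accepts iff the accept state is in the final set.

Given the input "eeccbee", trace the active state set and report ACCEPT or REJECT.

Answer: REJECT

Trace:
start: ε-closure({0}) = {0,2,4,6,10,12}
'e' @ 1: {1,3}  ✓accept
'e' @ 2: {}  — dead — no transitions
rest 'ccbee' ignored (set empty)
end set {} — state 1 not in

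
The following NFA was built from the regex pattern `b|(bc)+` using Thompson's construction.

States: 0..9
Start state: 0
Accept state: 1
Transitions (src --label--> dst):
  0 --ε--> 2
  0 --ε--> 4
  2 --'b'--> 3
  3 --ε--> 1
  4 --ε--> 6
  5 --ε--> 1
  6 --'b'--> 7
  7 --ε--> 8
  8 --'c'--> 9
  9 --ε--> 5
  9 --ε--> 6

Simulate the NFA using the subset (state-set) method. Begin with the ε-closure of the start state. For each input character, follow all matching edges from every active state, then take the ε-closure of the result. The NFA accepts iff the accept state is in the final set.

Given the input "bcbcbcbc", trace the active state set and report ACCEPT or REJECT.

start: ε-closure({0}) = {0,2,4,6}
'b' @ 1: {1,3,7,8}  [accepting]
'c' @ 2: {1,5,6,9}  [accepting]
'b' @ 3: {7,8}
'c' @ 4: {1,5,6,9}  [accepting]
'b' @ 5: {7,8}
'c' @ 6: {1,5,6,9}  [accepting]
'b' @ 7: {7,8}
'c' @ 8: {1,5,6,9}  [accepting]
end set {1,5,6,9} — state 1 in

Answer: ACCEPT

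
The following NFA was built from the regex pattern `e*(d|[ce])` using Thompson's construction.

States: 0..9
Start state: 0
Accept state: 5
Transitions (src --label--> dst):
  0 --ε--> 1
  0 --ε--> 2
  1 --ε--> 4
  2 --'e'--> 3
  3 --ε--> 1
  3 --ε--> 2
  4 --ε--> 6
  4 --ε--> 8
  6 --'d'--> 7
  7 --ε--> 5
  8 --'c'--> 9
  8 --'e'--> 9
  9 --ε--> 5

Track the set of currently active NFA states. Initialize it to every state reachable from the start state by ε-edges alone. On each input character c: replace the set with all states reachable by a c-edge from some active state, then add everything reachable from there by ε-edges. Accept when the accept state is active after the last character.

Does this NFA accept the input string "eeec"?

initial (ε-close {0}): {0,1,2,4,6,8}
'e' @ 1: {1,2,3,4,5,6,8,9}  (accept∈set)
'e' @ 2: {1,2,3,4,5,6,8,9}  (accept∈set)
'e' @ 3: {1,2,3,4,5,6,8,9}  (accept∈set)
'c' @ 4: {5,9}  (accept∈set)
final: {5,9}; accept 5 in set

Answer: ACCEPT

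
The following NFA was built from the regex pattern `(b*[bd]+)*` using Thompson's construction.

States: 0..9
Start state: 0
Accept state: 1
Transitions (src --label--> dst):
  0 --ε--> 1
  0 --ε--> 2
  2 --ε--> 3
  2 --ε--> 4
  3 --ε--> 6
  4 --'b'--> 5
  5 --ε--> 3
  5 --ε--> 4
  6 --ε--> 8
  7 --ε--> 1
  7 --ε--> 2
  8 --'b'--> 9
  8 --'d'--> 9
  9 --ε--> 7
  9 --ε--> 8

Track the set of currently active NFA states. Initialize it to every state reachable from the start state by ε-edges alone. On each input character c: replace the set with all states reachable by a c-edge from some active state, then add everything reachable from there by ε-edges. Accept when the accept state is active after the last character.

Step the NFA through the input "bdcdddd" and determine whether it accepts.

initial (ε-close {0}): {0,1,2,3,4,6,8}
'b' @ 1: {1,2,3,4,5,6,7,8,9}  ✓accept
'd' @ 2: {1,2,3,4,6,7,8,9}  ✓accept
'c' @ 3: {}  — no active states
rest 'dddd' ignored (set empty)
end set {} — state 1 not in

Answer: REJECT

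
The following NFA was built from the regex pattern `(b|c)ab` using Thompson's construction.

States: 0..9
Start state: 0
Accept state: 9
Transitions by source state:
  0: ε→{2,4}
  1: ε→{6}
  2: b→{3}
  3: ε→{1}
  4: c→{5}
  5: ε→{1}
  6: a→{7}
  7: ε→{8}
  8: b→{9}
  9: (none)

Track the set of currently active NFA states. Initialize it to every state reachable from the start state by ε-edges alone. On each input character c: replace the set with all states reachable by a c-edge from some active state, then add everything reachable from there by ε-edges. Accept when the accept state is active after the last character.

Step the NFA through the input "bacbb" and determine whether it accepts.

start: ε-closure({0}) = {0,2,4}
'b' @ 1: {1,3,6}
'a' @ 2: {7,8}
'c' @ 3: {}  — no active states
rest 'bb' ignored (set empty)
after full input: {}  (accept=9 not in)

Answer: REJECT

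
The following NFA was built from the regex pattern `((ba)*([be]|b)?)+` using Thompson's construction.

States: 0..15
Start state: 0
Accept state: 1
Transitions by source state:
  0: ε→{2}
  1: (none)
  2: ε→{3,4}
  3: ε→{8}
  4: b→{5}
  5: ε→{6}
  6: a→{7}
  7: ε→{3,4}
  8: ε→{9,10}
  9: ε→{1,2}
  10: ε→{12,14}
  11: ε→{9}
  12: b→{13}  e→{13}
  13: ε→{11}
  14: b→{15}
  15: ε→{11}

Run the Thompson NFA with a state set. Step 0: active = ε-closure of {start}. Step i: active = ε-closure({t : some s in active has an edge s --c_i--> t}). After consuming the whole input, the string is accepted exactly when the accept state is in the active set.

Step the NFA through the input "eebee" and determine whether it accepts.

Answer: ACCEPT

Steps:
initial (ε-close {0}): {0,1,2,3,4,8,9,10,12,14}
'e' @ 1: {1,2,3,4,8,9,10,11,12,13,14}  [accepting]
'e' @ 2: {1,2,3,4,8,9,10,11,12,13,14}  [accepting]
'b' @ 3: {1,2,3,4,5,6,8,9,10,11,12,13,14,15}  [accepting]
'e' @ 4: {1,2,3,4,8,9,10,11,12,13,14}  [accepting]
'e' @ 5: {1,2,3,4,8,9,10,11,12,13,14}  [accepting]
final: {1,2,3,4,8,9,10,11,12,13,14}; accept 1 in set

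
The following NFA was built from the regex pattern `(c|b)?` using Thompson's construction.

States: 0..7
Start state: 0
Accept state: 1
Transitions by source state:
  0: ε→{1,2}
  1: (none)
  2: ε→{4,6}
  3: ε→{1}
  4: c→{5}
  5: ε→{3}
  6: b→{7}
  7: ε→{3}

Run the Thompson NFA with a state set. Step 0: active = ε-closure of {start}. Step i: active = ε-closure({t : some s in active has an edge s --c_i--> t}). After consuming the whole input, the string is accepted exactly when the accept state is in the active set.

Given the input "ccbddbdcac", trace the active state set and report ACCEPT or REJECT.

start: ε-closure({0}) = {0,1,2,4,6}
'c' @ 1: {1,3,5}  [accepting]
'c' @ 2: {}  — no active states
rest 'bddbdcac' ignored (set empty)
after full input: {}  (accept=1 not in)

Answer: REJECT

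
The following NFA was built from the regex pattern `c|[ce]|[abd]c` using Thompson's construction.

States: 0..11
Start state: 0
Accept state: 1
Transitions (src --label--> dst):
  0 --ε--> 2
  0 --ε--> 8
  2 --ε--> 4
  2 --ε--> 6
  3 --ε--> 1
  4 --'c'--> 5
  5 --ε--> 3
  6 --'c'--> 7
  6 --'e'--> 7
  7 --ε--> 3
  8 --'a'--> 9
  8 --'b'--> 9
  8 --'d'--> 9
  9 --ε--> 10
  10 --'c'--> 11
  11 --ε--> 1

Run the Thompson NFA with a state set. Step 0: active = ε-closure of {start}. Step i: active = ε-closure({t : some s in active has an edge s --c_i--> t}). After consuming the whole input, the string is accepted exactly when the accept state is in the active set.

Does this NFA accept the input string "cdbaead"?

initial (ε-close {0}): {0,2,4,6,8}
'c' @ 1: {1,3,5,7}  (accept∈set)
'd' @ 2: {}  — dead — no transitions
rest 'baead' ignored (set empty)
final: {}; accept 1 not in set

Answer: REJECT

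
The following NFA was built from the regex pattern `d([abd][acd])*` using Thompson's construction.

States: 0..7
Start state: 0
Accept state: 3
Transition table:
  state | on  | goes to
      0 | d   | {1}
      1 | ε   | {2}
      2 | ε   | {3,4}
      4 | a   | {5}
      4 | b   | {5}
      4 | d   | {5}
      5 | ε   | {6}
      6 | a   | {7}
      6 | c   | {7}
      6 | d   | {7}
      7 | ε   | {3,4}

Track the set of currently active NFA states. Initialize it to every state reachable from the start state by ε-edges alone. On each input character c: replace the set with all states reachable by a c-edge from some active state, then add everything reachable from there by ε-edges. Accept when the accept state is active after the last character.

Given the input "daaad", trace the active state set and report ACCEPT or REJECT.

initial (ε-close {0}): {0}
'd' @ 1: {1,2,3,4}  ✓accept
'a' @ 2: {5,6}
'a' @ 3: {3,4,7}  ✓accept
'a' @ 4: {5,6}
'd' @ 5: {3,4,7}  ✓accept
end set {3,4,7} — state 3 in

Answer: ACCEPT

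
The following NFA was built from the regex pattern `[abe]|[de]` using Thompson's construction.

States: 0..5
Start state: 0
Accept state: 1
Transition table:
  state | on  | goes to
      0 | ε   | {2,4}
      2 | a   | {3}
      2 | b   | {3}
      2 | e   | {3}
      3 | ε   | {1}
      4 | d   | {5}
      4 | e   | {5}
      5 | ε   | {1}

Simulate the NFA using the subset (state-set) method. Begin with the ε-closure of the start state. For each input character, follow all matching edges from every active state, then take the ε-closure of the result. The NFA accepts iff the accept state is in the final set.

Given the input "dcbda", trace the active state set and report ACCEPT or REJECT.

Answer: REJECT

Steps:
S₀ = ε-closure({0}) = {0,2,4}
'd' @ 1: {1,5}  [accepting]
'c' @ 2: {}  — state set empty
rest 'bda' ignored (set empty)
after full input: {}  (accept=1 not in)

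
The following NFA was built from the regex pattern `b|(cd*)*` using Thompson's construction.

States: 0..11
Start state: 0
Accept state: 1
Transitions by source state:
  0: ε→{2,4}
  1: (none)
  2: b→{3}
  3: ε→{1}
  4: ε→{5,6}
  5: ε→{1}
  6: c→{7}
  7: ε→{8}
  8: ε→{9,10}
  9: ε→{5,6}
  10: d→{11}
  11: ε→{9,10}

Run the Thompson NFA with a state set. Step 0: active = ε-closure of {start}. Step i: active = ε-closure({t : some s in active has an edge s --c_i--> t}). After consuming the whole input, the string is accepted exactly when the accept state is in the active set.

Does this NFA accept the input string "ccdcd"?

Answer: ACCEPT

Trace:
initial (ε-close {0}): {0,1,2,4,5,6}
'c' @ 1: {1,5,6,7,8,9,10}  [accepting]
'c' @ 2: {1,5,6,7,8,9,10}  [accepting]
'd' @ 3: {1,5,6,9,10,11}  [accepting]
'c' @ 4: {1,5,6,7,8,9,10}  [accepting]
'd' @ 5: {1,5,6,9,10,11}  [accepting]
after full input: {1,5,6,9,10,11}  (accept=1 in)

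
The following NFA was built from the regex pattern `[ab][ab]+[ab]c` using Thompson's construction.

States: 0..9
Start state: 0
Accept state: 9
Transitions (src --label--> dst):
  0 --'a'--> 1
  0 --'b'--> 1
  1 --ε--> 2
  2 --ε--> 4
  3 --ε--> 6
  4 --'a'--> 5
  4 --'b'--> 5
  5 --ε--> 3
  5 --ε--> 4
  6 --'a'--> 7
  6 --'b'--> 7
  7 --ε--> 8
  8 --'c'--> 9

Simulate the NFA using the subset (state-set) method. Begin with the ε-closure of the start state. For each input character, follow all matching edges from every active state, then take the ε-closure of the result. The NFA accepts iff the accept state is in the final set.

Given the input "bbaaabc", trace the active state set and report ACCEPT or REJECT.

start: ε-closure({0}) = {0}
'b' @ 1: {1,2,4}
'b' @ 2: {3,4,5,6}
'a' @ 3: {3,4,5,6,7,8}
'a' @ 4: {3,4,5,6,7,8}
'a' @ 5: {3,4,5,6,7,8}
'b' @ 6: {3,4,5,6,7,8}
'c' @ 7: {9}  (accept∈set)
final: {9}; accept 9 in set

Answer: ACCEPT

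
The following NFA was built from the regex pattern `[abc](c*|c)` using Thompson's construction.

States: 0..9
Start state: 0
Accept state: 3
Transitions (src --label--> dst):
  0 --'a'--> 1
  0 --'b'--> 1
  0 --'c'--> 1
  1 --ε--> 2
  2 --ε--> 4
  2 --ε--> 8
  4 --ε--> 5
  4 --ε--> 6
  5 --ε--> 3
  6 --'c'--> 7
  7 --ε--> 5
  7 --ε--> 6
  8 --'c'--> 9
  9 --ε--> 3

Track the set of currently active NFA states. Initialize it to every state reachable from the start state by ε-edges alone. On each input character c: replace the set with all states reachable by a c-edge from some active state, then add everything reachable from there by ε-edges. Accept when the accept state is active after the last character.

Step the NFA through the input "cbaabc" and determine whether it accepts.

Answer: REJECT

Steps:
start: ε-closure({0}) = {0}
'c' @ 1: {1,2,3,4,5,6,8}  [accepting]
'b' @ 2: {}  — no active states
rest 'aabc' ignored (set empty)
final: {}; accept 3 not in set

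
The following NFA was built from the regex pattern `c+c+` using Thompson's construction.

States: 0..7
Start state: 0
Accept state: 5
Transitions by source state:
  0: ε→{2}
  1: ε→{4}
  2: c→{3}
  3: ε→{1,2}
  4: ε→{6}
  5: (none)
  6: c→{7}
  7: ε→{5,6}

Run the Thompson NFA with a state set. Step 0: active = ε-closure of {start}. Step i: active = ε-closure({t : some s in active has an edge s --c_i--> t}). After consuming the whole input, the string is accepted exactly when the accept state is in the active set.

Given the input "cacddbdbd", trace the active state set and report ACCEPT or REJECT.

initial (ε-close {0}): {0,2}
'c' @ 1: {1,2,3,4,6}
'a' @ 2: {}  — state set empty
rest 'cddbdbd' ignored (set empty)
after full input: {}  (accept=5 not in)

Answer: REJECT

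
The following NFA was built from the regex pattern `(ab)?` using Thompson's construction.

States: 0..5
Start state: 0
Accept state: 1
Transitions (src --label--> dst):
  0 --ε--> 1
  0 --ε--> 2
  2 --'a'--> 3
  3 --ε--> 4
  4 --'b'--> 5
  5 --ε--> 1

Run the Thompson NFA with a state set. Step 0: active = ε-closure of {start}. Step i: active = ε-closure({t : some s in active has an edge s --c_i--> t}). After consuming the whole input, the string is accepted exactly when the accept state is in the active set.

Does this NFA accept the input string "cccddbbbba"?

Answer: REJECT

Derivation:
start: ε-closure({0}) = {0,1,2}
'c' @ 1: {}  — state set empty
rest 'ccddbbbba' ignored (set empty)
end set {} — state 1 not in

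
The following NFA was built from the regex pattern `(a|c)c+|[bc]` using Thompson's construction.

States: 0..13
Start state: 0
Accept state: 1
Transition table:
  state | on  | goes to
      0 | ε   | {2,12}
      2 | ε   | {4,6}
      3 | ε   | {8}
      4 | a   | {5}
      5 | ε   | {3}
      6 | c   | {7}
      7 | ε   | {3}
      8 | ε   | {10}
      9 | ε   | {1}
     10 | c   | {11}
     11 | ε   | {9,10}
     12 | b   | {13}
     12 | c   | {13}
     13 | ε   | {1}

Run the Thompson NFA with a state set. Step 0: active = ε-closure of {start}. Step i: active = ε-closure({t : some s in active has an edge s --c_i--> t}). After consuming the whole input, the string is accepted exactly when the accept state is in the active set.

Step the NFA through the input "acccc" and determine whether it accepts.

Answer: ACCEPT

Steps:
S₀ = ε-closure({0}) = {0,2,4,6,12}
'a' @ 1: {3,5,8,10}
'c' @ 2: {1,9,10,11}  (accept∈set)
'c' @ 3: {1,9,10,11}  (accept∈set)
'c' @ 4: {1,9,10,11}  (accept∈set)
'c' @ 5: {1,9,10,11}  (accept∈set)
final: {1,9,10,11}; accept 1 in set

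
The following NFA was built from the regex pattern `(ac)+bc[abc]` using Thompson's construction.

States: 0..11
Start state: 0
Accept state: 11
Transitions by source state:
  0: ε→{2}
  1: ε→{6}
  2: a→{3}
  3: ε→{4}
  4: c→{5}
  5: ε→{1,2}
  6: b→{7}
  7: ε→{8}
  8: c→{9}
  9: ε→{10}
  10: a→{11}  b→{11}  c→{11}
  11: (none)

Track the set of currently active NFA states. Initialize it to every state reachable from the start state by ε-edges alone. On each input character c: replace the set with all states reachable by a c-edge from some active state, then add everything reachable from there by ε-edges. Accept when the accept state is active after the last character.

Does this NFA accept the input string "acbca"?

Answer: ACCEPT

Trace:
initial (ε-close {0}): {0,2}
'a' @ 1: {3,4}
'c' @ 2: {1,2,5,6}
'b' @ 3: {7,8}
'c' @ 4: {9,10}
'a' @ 5: {11}  ✓accept
end set {11} — state 11 in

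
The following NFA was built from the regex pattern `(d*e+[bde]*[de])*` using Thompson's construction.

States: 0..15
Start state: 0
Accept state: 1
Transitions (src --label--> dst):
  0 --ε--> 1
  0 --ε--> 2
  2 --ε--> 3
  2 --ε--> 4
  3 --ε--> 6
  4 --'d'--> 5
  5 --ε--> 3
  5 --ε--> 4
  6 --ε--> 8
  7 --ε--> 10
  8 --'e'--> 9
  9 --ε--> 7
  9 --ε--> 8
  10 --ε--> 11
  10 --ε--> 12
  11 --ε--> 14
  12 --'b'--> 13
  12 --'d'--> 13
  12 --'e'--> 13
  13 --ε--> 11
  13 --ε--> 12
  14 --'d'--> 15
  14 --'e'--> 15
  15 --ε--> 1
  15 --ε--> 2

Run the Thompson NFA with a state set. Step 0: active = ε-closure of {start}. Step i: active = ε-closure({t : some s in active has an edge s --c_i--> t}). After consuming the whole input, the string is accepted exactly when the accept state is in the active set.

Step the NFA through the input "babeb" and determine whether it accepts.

start: ε-closure({0}) = {0,1,2,3,4,6,8}
'b' @ 1: {}  — state set empty
rest 'abeb' ignored (set empty)
final: {}; accept 1 not in set

Answer: REJECT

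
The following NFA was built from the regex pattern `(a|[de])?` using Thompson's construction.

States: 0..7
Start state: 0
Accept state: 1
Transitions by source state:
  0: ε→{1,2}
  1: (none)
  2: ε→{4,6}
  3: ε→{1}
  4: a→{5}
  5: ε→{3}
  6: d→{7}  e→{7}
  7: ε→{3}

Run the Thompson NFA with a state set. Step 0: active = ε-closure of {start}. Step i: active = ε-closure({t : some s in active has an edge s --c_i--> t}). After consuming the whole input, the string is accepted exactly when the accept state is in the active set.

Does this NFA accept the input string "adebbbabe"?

Answer: REJECT

Trace:
initial (ε-close {0}): {0,1,2,4,6}
'a' @ 1: {1,3,5}  [accepting]
'd' @ 2: {}  — dead — no transitions
rest 'ebbbabe' ignored (set empty)
end set {} — state 1 not in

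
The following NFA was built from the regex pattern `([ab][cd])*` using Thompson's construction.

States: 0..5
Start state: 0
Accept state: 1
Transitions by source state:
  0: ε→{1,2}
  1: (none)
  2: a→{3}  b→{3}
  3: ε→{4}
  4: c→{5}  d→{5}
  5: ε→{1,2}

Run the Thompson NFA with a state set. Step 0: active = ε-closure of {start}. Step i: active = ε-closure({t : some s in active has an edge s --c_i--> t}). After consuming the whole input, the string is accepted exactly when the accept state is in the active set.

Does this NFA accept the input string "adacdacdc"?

Answer: REJECT

Steps:
initial (ε-close {0}): {0,1,2}
'a' @ 1: {3,4}
'd' @ 2: {1,2,5}  ✓accept
'a' @ 3: {3,4}
'c' @ 4: {1,2,5}  ✓accept
'd' @ 5: {}  — dead — no transitions
rest 'acdc' ignored (set empty)
end set {} — state 1 not in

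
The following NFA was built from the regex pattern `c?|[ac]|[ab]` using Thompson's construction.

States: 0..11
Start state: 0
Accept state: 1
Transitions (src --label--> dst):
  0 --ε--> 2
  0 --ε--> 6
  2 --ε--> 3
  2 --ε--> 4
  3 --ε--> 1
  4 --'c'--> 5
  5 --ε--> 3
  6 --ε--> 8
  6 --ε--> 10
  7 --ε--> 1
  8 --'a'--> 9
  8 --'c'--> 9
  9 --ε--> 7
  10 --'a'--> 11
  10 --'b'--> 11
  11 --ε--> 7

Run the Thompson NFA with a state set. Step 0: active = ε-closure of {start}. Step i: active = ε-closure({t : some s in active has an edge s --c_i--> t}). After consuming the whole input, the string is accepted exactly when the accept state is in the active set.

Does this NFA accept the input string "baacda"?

start: ε-closure({0}) = {0,1,2,3,4,6,8,10}
'b' @ 1: {1,7,11}  [accepting]
'a' @ 2: {}  — no active states
rest 'acda' ignored (set empty)
after full input: {}  (accept=1 not in)

Answer: REJECT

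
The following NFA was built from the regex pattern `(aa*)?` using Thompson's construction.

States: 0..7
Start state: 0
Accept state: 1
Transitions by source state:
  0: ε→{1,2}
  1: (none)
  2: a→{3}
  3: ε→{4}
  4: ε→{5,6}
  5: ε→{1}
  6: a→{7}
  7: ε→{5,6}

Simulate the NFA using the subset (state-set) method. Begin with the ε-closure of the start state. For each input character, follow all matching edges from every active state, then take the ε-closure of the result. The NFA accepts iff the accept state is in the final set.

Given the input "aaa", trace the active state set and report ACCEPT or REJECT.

start: ε-closure({0}) = {0,1,2}
'a' @ 1: {1,3,4,5,6}  (accept∈set)
'a' @ 2: {1,5,6,7}  (accept∈set)
'a' @ 3: {1,5,6,7}  (accept∈set)
end set {1,5,6,7} — state 1 in

Answer: ACCEPT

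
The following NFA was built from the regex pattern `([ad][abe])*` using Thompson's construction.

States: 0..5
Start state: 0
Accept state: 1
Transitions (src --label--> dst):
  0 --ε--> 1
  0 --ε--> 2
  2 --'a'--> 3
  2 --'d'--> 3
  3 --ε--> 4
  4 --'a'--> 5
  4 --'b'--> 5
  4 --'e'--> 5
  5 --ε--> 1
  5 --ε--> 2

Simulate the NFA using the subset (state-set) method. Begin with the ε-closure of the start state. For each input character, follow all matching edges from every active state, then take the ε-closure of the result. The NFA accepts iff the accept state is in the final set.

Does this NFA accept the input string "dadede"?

Answer: ACCEPT

Steps:
S₀ = ε-closure({0}) = {0,1,2}
'd' @ 1: {3,4}
'a' @ 2: {1,2,5}  [accepting]
'd' @ 3: {3,4}
'e' @ 4: {1,2,5}  [accepting]
'd' @ 5: {3,4}
'e' @ 6: {1,2,5}  [accepting]
end set {1,2,5} — state 1 in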